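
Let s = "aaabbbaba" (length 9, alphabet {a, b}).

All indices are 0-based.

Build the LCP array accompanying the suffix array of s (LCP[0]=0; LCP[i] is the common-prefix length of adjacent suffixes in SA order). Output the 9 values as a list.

rank | idx | suffix
   0 |   8 | a
   1 |   0 | aaabbbaba
   2 |   1 | aabbbaba
   3 |   6 | aba
   4 |   2 | abbbaba
   5 |   7 | ba
   6 |   5 | baba
   7 |   4 | bbaba
   8 |   3 | bbbaba

SA = [8, 0, 1, 6, 2, 7, 5, 4, 3]
i: (SA[i-1],SA[i]) lcp shared
  1: (8,0) 1 'a'
  2: (0,1) 2 'aa'
  3: (1,6) 1 'a'
  4: (6,2) 2 'ab'
  5: (2,7) 0 ''
  6: (7,5) 2 'ba'
  7: (5,4) 1 'b'
  8: (4,3) 2 'bb'

[0, 1, 2, 1, 2, 0, 2, 1, 2]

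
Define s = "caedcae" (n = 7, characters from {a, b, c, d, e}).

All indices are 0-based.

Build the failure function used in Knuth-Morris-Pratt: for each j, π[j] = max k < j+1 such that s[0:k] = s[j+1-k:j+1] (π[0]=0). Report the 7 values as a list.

π[0] = 0
j=1 s[j]='a': π[1]=0 (border '')
j=2 s[j]='e': π[2]=0 (border '')
j=3 s[j]='d': π[3]=0 (border '')
j=4 s[j]='c': π[4]=1 (border 'c')
j=5 s[j]='a': π[5]=2 (border 'ca')
j=6 s[j]='e': π[6]=3 (border 'cae')

[0, 0, 0, 0, 1, 2, 3]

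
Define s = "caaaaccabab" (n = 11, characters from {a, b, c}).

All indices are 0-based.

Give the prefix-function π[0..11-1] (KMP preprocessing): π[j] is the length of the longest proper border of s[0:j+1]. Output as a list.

π[0] = 0
j=1 s[j]='a': π[1]=0 (border '')
j=2 s[j]='a': π[2]=0 (border '')
j=3 s[j]='a': π[3]=0 (border '')
j=4 s[j]='a': π[4]=0 (border '')
j=5 s[j]='c': π[5]=1 (border 'c')
j=6 s[j]='c': k: 1→0; π[6]=1 (border 'c')
j=7 s[j]='a': π[7]=2 (border 'ca')
j=8 s[j]='b': k: 2→0; π[8]=0 (border '')
j=9 s[j]='a': π[9]=0 (border '')
j=10 s[j]='b': π[10]=0 (border '')

[0, 0, 0, 0, 0, 1, 1, 2, 0, 0, 0]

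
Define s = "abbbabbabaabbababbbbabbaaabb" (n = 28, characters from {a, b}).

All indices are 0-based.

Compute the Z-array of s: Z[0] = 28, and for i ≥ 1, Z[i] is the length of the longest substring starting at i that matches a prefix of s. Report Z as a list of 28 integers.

[28, 0, 0, 0, 3, 0, 0, 2, 0, 1, 3, 0, 0, 2, 0, 4, 0, 0, 0, 0, 3, 0, 0, 1, 1, 3, 0, 0]

Z[0]=28
i=1: fresh scan; Z[1]=0
i=2: fresh scan; Z[2]=0
i=3: fresh scan; Z[3]=0
i=4: fresh scan; Z[4]=3 extend→box=[4,7)
i=5: min(r-i=2, Z[1]=0)=0; Z[5]=0
i=6: min(r-i=1, Z[2]=0)=0; Z[6]=0
i=7: fresh scan; Z[7]=2 extend→box=[7,9)
i=8: min(r-i=1, Z[1]=0)=0; Z[8]=0
i=9: fresh scan; Z[9]=1 extend→box=[9,10)
i=10: fresh scan; Z[10]=3 extend→box=[10,13)
i=11: min(r-i=2, Z[1]=0)=0; Z[11]=0
i=12: min(r-i=1, Z[2]=0)=0; Z[12]=0
i=13: fresh scan; Z[13]=2 extend→box=[13,15)
i=14: min(r-i=1, Z[1]=0)=0; Z[14]=0
i=15: fresh scan; Z[15]=4 extend→box=[15,19)
i=16: min(r-i=3, Z[1]=0)=0; Z[16]=0
i=17: min(r-i=2, Z[2]=0)=0; Z[17]=0
i=18: min(r-i=1, Z[3]=0)=0; Z[18]=0
i=19: fresh scan; Z[19]=0
i=20: fresh scan; Z[20]=3 extend→box=[20,23)
i=21: min(r-i=2, Z[1]=0)=0; Z[21]=0
i=22: min(r-i=1, Z[2]=0)=0; Z[22]=0
i=23: fresh scan; Z[23]=1 extend→box=[23,24)
i=24: fresh scan; Z[24]=1 extend→box=[24,25)
i=25: fresh scan; Z[25]=3 extend→box=[25,28)
i=26: min(r-i=2, Z[1]=0)=0; Z[26]=0
i=27: min(r-i=1, Z[2]=0)=0; Z[27]=0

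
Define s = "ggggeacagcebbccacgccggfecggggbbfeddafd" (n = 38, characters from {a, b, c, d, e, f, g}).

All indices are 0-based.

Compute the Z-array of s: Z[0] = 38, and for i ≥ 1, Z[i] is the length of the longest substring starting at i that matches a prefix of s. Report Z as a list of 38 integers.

Z[0]=38
i=1: i≥r, start 0; Z[1]=3 grow→box=[1,4)
i=2: min(r-i=2, Z[1]=3)=2; Z[2]=2
i=3: min(r-i=1, Z[2]=2)=1; Z[3]=1
i=4: i≥r, start 0; Z[4]=0
i=5: i≥r, start 0; Z[5]=0
i=6: i≥r, start 0; Z[6]=0
i=7: i≥r, start 0; Z[7]=0
i=8: i≥r, start 0; Z[8]=1 grow→box=[8,9)
i=9: i≥r, start 0; Z[9]=0
i=10: i≥r, start 0; Z[10]=0
i=11: i≥r, start 0; Z[11]=0
i=12: i≥r, start 0; Z[12]=0
i=13: i≥r, start 0; Z[13]=0
i=14: i≥r, start 0; Z[14]=0
i=15: i≥r, start 0; Z[15]=0
i=16: i≥r, start 0; Z[16]=0
i=17: i≥r, start 0; Z[17]=1 grow→box=[17,18)
i=18: i≥r, start 0; Z[18]=0
i=19: i≥r, start 0; Z[19]=0
i=20: i≥r, start 0; Z[20]=2 grow→box=[20,22)
i=21: min(r-i=1, Z[1]=3)=1; Z[21]=1
i=22: i≥r, start 0; Z[22]=0
i=23: i≥r, start 0; Z[23]=0
i=24: i≥r, start 0; Z[24]=0
i=25: i≥r, start 0; Z[25]=4 grow→box=[25,29)
i=26: min(r-i=3, Z[1]=3)=3; Z[26]=3
i=27: min(r-i=2, Z[2]=2)=2; Z[27]=2
i=28: min(r-i=1, Z[3]=1)=1; Z[28]=1
i=29: i≥r, start 0; Z[29]=0
i=30: i≥r, start 0; Z[30]=0
i=31: i≥r, start 0; Z[31]=0
i=32: i≥r, start 0; Z[32]=0
i=33: i≥r, start 0; Z[33]=0
i=34: i≥r, start 0; Z[34]=0
i=35: i≥r, start 0; Z[35]=0
i=36: i≥r, start 0; Z[36]=0
i=37: i≥r, start 0; Z[37]=0

[38, 3, 2, 1, 0, 0, 0, 0, 1, 0, 0, 0, 0, 0, 0, 0, 0, 1, 0, 0, 2, 1, 0, 0, 0, 4, 3, 2, 1, 0, 0, 0, 0, 0, 0, 0, 0, 0]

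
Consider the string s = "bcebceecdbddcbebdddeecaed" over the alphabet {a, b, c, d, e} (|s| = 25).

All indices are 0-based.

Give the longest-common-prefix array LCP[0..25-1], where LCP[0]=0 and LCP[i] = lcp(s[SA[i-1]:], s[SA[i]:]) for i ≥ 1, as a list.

[0, 0, 3, 1, 3, 1, 0, 1, 1, 1, 2, 0, 1, 1, 1, 2, 2, 1, 0, 2, 1, 2, 1, 1, 3]

sorted suffixes:
  #0 SA[0]=22  'aed'
  #1 SA[1]=0  'bcebceecdbddcbebdddeecaed'
  #2 SA[2]=3  'bceecdbddcbebdddeecaed'
  #3 SA[3]=9  'bddcbebdddeecaed'
  #4 SA[4]=15  'bdddeecaed'
  #5 SA[5]=13  'bebdddeecaed'
  #6 SA[6]=21  'caed'
  #7 SA[7]=12  'cbebdddeecaed'
  #8 SA[8]=7  'cdbddcbebdddeecaed'
  #9 SA[9]=1  'cebceecdbddcbebdddeecaed'
  #10 SA[10]=4  'ceecdbddcbebdddeecaed'
  #11 SA[11]=24  'd'
  #12 SA[12]=8  'dbddcbebdddeecaed'
  #13 SA[13]=11  'dcbebdddeecaed'
  #14 SA[14]=10  'ddcbebdddeecaed'
  #15 SA[15]=16  'dddeecaed'
  #16 SA[16]=17  'ddeecaed'
  #17 SA[17]=18  'deecaed'
  #18 SA[18]=2  'ebceecdbddcbebdddeecaed'
  #19 SA[19]=14  'ebdddeecaed'
  #20 SA[20]=20  'ecaed'
  #21 SA[21]=6  'ecdbddcbebdddeecaed'
  #22 SA[22]=23  'ed'
  #23 SA[23]=19  'eecaed'
  #24 SA[24]=5  'eecdbddcbebdddeecaed'

SA = [22, 0, 3, 9, 15, 13, 21, 12, 7, 1, 4, 24, 8, 11, 10, 16, 17, 18, 2, 14, 20, 6, 23, 19, 5]
i: (SA[i-1],SA[i]) lcp shared
  1: (22,0) 0 ''
  2: (0,3) 3 'bce'
  3: (3,9) 1 'b'
  4: (9,15) 3 'bdd'
  5: (15,13) 1 'b'
  6: (13,21) 0 ''
  7: (21,12) 1 'c'
  8: (12,7) 1 'c'
  9: (7,1) 1 'c'
  10: (1,4) 2 'ce'
  11: (4,24) 0 ''
  12: (24,8) 1 'd'
  13: (8,11) 1 'd'
  14: (11,10) 1 'd'
  15: (10,16) 2 'dd'
  16: (16,17) 2 'dd'
  17: (17,18) 1 'd'
  18: (18,2) 0 ''
  19: (2,14) 2 'eb'
  20: (14,20) 1 'e'
  21: (20,6) 2 'ec'
  22: (6,23) 1 'e'
  23: (23,19) 1 'e'
  24: (19,5) 3 'eec'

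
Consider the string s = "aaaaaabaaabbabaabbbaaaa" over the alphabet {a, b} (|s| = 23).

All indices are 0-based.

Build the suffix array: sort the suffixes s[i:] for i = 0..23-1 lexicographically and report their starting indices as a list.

rank | idx | suffix
   0 |  22 | a
   1 |  21 | aa
   2 |  20 | aaa
   3 |  19 | aaaa
   4 |   0 | aaaaaabaaabbabaabbbaaaa
   5 |   1 | aaaaabaaabbabaabbbaaaa
   6 |   2 | aaaabaaabbabaabbbaaaa
   7 |   3 | aaabaaabbabaabbbaaaa
   8 |   7 | aaabbabaabbbaaaa
   9 |   4 | aabaaabbabaabbbaaaa
  10 |   8 | aabbabaabbbaaaa
  11 |  14 | aabbbaaaa
  12 |   5 | abaaabbabaabbbaaaa
  13 |  12 | abaabbbaaaa
  14 |   9 | abbabaabbbaaaa
  15 |  15 | abbbaaaa
  16 |  18 | baaaa
  17 |   6 | baaabbabaabbbaaaa
  18 |  13 | baabbbaaaa
  19 |  11 | babaabbbaaaa
  20 |  17 | bbaaaa
  21 |  10 | bbabaabbbaaaa
  22 |  16 | bbbaaaa

[22, 21, 20, 19, 0, 1, 2, 3, 7, 4, 8, 14, 5, 12, 9, 15, 18, 6, 13, 11, 17, 10, 16]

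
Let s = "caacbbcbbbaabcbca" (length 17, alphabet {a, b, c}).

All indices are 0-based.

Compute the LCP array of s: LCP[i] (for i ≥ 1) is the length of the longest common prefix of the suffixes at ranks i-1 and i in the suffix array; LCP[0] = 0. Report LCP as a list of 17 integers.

[0, 1, 2, 1, 1, 0, 1, 2, 2, 1, 2, 3, 0, 2, 1, 3, 2]

rank | idx | suffix
   0 |  16 | a
   1 |  10 | aabcbca
   2 |   1 | aacbbcbbbaabcbca
   3 |  11 | abcbca
   4 |   2 | acbbcbbbaabcbca
   5 |   9 | baabcbca
   6 |   8 | bbaabcbca
   7 |   7 | bbbaabcbca
   8 |   4 | bbcbbbaabcbca
   9 |  14 | bca
  10 |   5 | bcbbbaabcbca
  11 |  12 | bcbca
  12 |  15 | ca
  13 |   0 | caacbbcbbbaabcbca
  14 |   6 | cbbbaabcbca
  15 |   3 | cbbcbbbaabcbca
  16 |  13 | cbca

SA = [16, 10, 1, 11, 2, 9, 8, 7, 4, 14, 5, 12, 15, 0, 6, 3, 13]
rank  pair      lcp
   1  s[16:],s[10:]  1  'a'
   2  s[10:],s[1:]  2  'aa'
   3  s[1:],s[11:]  1  'a'
   4  s[11:],s[2:]  1  'a'
   5  s[2:],s[9:]  0  ''
   6  s[9:],s[8:]  1  'b'
   7  s[8:],s[7:]  2  'bb'
   8  s[7:],s[4:]  2  'bb'
   9  s[4:],s[14:]  1  'b'
  10  s[14:],s[5:]  2  'bc'
  11  s[5:],s[12:]  3  'bcb'
  12  s[12:],s[15:]  0  ''
  13  s[15:],s[0:]  2  'ca'
  14  s[0:],s[6:]  1  'c'
  15  s[6:],s[3:]  3  'cbb'
  16  s[3:],s[13:]  2  'cb'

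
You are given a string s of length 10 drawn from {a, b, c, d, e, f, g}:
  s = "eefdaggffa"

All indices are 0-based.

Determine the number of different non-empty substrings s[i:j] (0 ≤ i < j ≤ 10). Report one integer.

sorted suffixes:
  #0 SA[0]=9  'a'
  #1 SA[1]=4  'aggffa'
  #2 SA[2]=3  'daggffa'
  #3 SA[3]=0  'eefdaggffa'
  #4 SA[4]=1  'efdaggffa'
  #5 SA[5]=8  'fa'
  #6 SA[6]=2  'fdaggffa'
  #7 SA[7]=7  'ffa'
  #8 SA[8]=6  'gffa'
  #9 SA[9]=5  'ggffa'

SA = [9, 4, 3, 0, 1, 8, 2, 7, 6, 5]
i: (SA[i-1],SA[i]) lcp shared
  1: (9,4) 1 'a'
  2: (4,3) 0 ''
  3: (3,0) 0 ''
  4: (0,1) 1 'e'
  5: (1,8) 0 ''
  6: (8,2) 1 'f'
  7: (2,7) 1 'f'
  8: (7,6) 0 ''
  9: (6,5) 1 'g'

n(n+1)/2 = 10·11/2 = 55
Σ LCP = 0 + 1 + 0 + 0 + 1 + 0 + 1 + 1 + 0 + 1 = 5
distinct = 55 − 5 = 50

50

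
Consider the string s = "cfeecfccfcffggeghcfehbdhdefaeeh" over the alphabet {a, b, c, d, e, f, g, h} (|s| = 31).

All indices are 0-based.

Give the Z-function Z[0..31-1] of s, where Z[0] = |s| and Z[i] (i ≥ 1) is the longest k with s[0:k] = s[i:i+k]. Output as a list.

Z[0]=31
i=1: outside box; Z[1]=0
i=2: outside box; Z[2]=0
i=3: outside box; Z[3]=0
i=4: outside box; Z[4]=2 grow→box=[4,6)
i=5: min(r-i=1, Z[1]=0)=0; Z[5]=0
i=6: outside box; Z[6]=1 grow→box=[6,7)
i=7: outside box; Z[7]=2 grow→box=[7,9)
i=8: min(r-i=1, Z[1]=0)=0; Z[8]=0
i=9: outside box; Z[9]=2 grow→box=[9,11)
i=10: min(r-i=1, Z[1]=0)=0; Z[10]=0
i=11: outside box; Z[11]=0
i=12: outside box; Z[12]=0
i=13: outside box; Z[13]=0
i=14: outside box; Z[14]=0
i=15: outside box; Z[15]=0
i=16: outside box; Z[16]=0
i=17: outside box; Z[17]=3 grow→box=[17,20)
i=18: min(r-i=2, Z[1]=0)=0; Z[18]=0
i=19: min(r-i=1, Z[2]=0)=0; Z[19]=0
i=20: outside box; Z[20]=0
i=21: outside box; Z[21]=0
i=22: outside box; Z[22]=0
i=23: outside box; Z[23]=0
i=24: outside box; Z[24]=0
i=25: outside box; Z[25]=0
i=26: outside box; Z[26]=0
i=27: outside box; Z[27]=0
i=28: outside box; Z[28]=0
i=29: outside box; Z[29]=0
i=30: outside box; Z[30]=0

[31, 0, 0, 0, 2, 0, 1, 2, 0, 2, 0, 0, 0, 0, 0, 0, 0, 3, 0, 0, 0, 0, 0, 0, 0, 0, 0, 0, 0, 0, 0]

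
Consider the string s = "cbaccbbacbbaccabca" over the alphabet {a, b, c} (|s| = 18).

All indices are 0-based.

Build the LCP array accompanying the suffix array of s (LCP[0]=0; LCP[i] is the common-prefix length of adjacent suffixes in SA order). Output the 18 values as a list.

[0, 1, 1, 2, 3, 0, 3, 4, 1, 4, 1, 0, 2, 1, 2, 5, 1, 2]

sorted suffixes:
  #0 SA[0]=17  'a'
  #1 SA[1]=14  'abca'
  #2 SA[2]=7  'acbbaccabca'
  #3 SA[3]=11  'accabca'
  #4 SA[4]=2  'accbbacbbaccabca'
  #5 SA[5]=6  'bacbbaccabca'
  #6 SA[6]=10  'baccabca'
  #7 SA[7]=1  'baccbbacbbaccabca'
  #8 SA[8]=5  'bbacbbaccabca'
  #9 SA[9]=9  'bbaccabca'
  #10 SA[10]=15  'bca'
  #11 SA[11]=16  'ca'
  #12 SA[12]=13  'cabca'
  #13 SA[13]=0  'cbaccbbacbbaccabca'
  #14 SA[14]=4  'cbbacbbaccabca'
  #15 SA[15]=8  'cbbaccabca'
  #16 SA[16]=12  'ccabca'
  #17 SA[17]=3  'ccbbacbbaccabca'

SA = [17, 14, 7, 11, 2, 6, 10, 1, 5, 9, 15, 16, 13, 0, 4, 8, 12, 3]
[i] adj suffixes → lcp
  [1] 17/14 → 1 ('a')
  [2] 14/7 → 1 ('a')
  [3] 7/11 → 2 ('ac')
  [4] 11/2 → 3 ('acc')
  [5] 2/6 → 0 ('')
  [6] 6/10 → 3 ('bac')
  [7] 10/1 → 4 ('bacc')
  [8] 1/5 → 1 ('b')
  [9] 5/9 → 4 ('bbac')
  [10] 9/15 → 1 ('b')
  [11] 15/16 → 0 ('')
  [12] 16/13 → 2 ('ca')
  [13] 13/0 → 1 ('c')
  [14] 0/4 → 2 ('cb')
  [15] 4/8 → 5 ('cbbac')
  [16] 8/12 → 1 ('c')
  [17] 12/3 → 2 ('cc')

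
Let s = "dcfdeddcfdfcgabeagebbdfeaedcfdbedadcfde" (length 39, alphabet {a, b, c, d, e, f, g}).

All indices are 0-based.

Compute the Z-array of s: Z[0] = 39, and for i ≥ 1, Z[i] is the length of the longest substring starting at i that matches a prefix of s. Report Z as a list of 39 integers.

Z[0]=39
i=1: i≥r, start 0; Z[1]=0
i=2: i≥r, start 0; Z[2]=0
i=3: i≥r, start 0; Z[3]=1 scan→box=[3,4)
i=4: i≥r, start 0; Z[4]=0
i=5: i≥r, start 0; Z[5]=1 scan→box=[5,6)
i=6: i≥r, start 0; Z[6]=4 scan→box=[6,10)
i=7: min(r-i=3, Z[1]=0)=0; Z[7]=0
i=8: min(r-i=2, Z[2]=0)=0; Z[8]=0
i=9: min(r-i=1, Z[3]=1)=1; Z[9]=1
i=10: i≥r, start 0; Z[10]=0
i=11: i≥r, start 0; Z[11]=0
i=12: i≥r, start 0; Z[12]=0
i=13: i≥r, start 0; Z[13]=0
i=14: i≥r, start 0; Z[14]=0
i=15: i≥r, start 0; Z[15]=0
i=16: i≥r, start 0; Z[16]=0
i=17: i≥r, start 0; Z[17]=0
i=18: i≥r, start 0; Z[18]=0
i=19: i≥r, start 0; Z[19]=0
i=20: i≥r, start 0; Z[20]=0
i=21: i≥r, start 0; Z[21]=1 scan→box=[21,22)
i=22: i≥r, start 0; Z[22]=0
i=23: i≥r, start 0; Z[23]=0
i=24: i≥r, start 0; Z[24]=0
i=25: i≥r, start 0; Z[25]=0
i=26: i≥r, start 0; Z[26]=4 scan→box=[26,30)
i=27: min(r-i=3, Z[1]=0)=0; Z[27]=0
i=28: min(r-i=2, Z[2]=0)=0; Z[28]=0
i=29: min(r-i=1, Z[3]=1)=1; Z[29]=1
i=30: i≥r, start 0; Z[30]=0
i=31: i≥r, start 0; Z[31]=0
i=32: i≥r, start 0; Z[32]=1 scan→box=[32,33)
i=33: i≥r, start 0; Z[33]=0
i=34: i≥r, start 0; Z[34]=5 scan→box=[34,39)
i=35: min(r-i=4, Z[1]=0)=0; Z[35]=0
i=36: min(r-i=3, Z[2]=0)=0; Z[36]=0
i=37: min(r-i=2, Z[3]=1)=1; Z[37]=1
i=38: min(r-i=1, Z[4]=0)=0; Z[38]=0

[39, 0, 0, 1, 0, 1, 4, 0, 0, 1, 0, 0, 0, 0, 0, 0, 0, 0, 0, 0, 0, 1, 0, 0, 0, 0, 4, 0, 0, 1, 0, 0, 1, 0, 5, 0, 0, 1, 0]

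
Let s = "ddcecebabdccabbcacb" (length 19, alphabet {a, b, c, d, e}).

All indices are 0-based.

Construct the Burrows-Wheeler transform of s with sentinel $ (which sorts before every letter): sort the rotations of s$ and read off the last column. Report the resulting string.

bcbcceabacbadedbd$cc

rank  rotation              last
    0  $ddcecebabdccabbcacb  b
    1  abbcacb$ddcecebabdcc  c
    2  abdccabbcacb$ddceceb  b
    3  acb$ddcecebabdccabbc  c
    4  b$ddcecebabdccabbcac  c
    5  babdccabbcacb$ddcece  e
    6  bbcacb$ddcecebabdcca  a
    7  bcacb$ddcecebabdccab  b
    8  bdccabbcacb$ddceceba  a
    9  cabbcacb$ddcecebabdc  c
   10  cacb$ddcecebabdccabb  b
   11  cb$ddcecebabdccabbca  a
   12  ccabbcacb$ddcecebabd  d
   13  cebabdccabbcacb$ddce  e
   14  cecebabdccabbcacb$dd  d
   15  dccabbcacb$ddcecebab  b
   16  dcecebabdccabbcacb$d  d
   17  ddcecebabdccabbcacb$  $
   18  ebabdccabbcacb$ddcec  c
   19  ecebabdccabbcacb$ddc  c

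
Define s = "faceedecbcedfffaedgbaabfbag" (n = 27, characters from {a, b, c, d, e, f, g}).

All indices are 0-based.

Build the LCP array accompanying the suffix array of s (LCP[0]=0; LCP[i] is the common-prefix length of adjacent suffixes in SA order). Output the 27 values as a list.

rank→(start, suffix):
  0 → (20, 'aabfbag')
  1 → (21, 'abfbag')
  2 → (1, 'aceedecbcedfffaedgbaabfbag')
  3 → (15, 'aedgbaabfbag')
  4 → (25, 'ag')
  5 → (19, 'baabfbag')
  6 → (24, 'bag')
  7 → (8, 'bcedfffaedgbaabfbag')
  8 → (22, 'bfbag')
  9 → (7, 'cbcedfffaedgbaabfbag')
  10 → (9, 'cedfffaedgbaabfbag')
  11 → (2, 'ceedecbcedfffaedgbaabfbag')
  12 → (5, 'decbcedfffaedgbaabfbag')
  13 → (11, 'dfffaedgbaabfbag')
  14 → (17, 'dgbaabfbag')
  15 → (6, 'ecbcedfffaedgbaabfbag')
  16 → (4, 'edecbcedfffaedgbaabfbag')
  17 → (10, 'edfffaedgbaabfbag')
  18 → (16, 'edgbaabfbag')
  19 → (3, 'eedecbcedfffaedgbaabfbag')
  20 → (0, 'faceedecbcedfffaedgbaabfbag')
  21 → (14, 'faedgbaabfbag')
  22 → (23, 'fbag')
  23 → (13, 'ffaedgbaabfbag')
  24 → (12, 'fffaedgbaabfbag')
  25 → (26, 'g')
  26 → (18, 'gbaabfbag')

SA = [20, 21, 1, 15, 25, 19, 24, 8, 22, 7, 9, 2, 5, 11, 17, 6, 4, 10, 16, 3, 0, 14, 23, 13, 12, 26, 18]
i: (SA[i-1],SA[i]) lcp shared
  1: (20,21) 1 'a'
  2: (21,1) 1 'a'
  3: (1,15) 1 'a'
  4: (15,25) 1 'a'
  5: (25,19) 0 ''
  6: (19,24) 2 'ba'
  7: (24,8) 1 'b'
  8: (8,22) 1 'b'
  9: (22,7) 0 ''
  10: (7,9) 1 'c'
  11: (9,2) 2 'ce'
  12: (2,5) 0 ''
  13: (5,11) 1 'd'
  14: (11,17) 1 'd'
  15: (17,6) 0 ''
  16: (6,4) 1 'e'
  17: (4,10) 2 'ed'
  18: (10,16) 2 'ed'
  19: (16,3) 1 'e'
  20: (3,0) 0 ''
  21: (0,14) 2 'fa'
  22: (14,23) 1 'f'
  23: (23,13) 1 'f'
  24: (13,12) 2 'ff'
  25: (12,26) 0 ''
  26: (26,18) 1 'g'

[0, 1, 1, 1, 1, 0, 2, 1, 1, 0, 1, 2, 0, 1, 1, 0, 1, 2, 2, 1, 0, 2, 1, 1, 2, 0, 1]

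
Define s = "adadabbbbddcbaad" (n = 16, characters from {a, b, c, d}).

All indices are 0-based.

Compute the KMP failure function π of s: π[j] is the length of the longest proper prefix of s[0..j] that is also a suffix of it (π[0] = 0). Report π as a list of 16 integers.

π[0] = 0
j=1 s[j]='d': π[1]=0 (border '')
j=2 s[j]='a': π[2]=1 (border 'a')
j=3 s[j]='d': π[3]=2 (border 'ad')
j=4 s[j]='a': π[4]=3 (border 'ada')
j=5 s[j]='b': k: 3→1→0; π[5]=0 (border '')
j=6 s[j]='b': π[6]=0 (border '')
j=7 s[j]='b': π[7]=0 (border '')
j=8 s[j]='b': π[8]=0 (border '')
j=9 s[j]='d': π[9]=0 (border '')
j=10 s[j]='d': π[10]=0 (border '')
j=11 s[j]='c': π[11]=0 (border '')
j=12 s[j]='b': π[12]=0 (border '')
j=13 s[j]='a': π[13]=1 (border 'a')
j=14 s[j]='a': k: 1→0; π[14]=1 (border 'a')
j=15 s[j]='d': π[15]=2 (border 'ad')

[0, 0, 1, 2, 3, 0, 0, 0, 0, 0, 0, 0, 0, 1, 1, 2]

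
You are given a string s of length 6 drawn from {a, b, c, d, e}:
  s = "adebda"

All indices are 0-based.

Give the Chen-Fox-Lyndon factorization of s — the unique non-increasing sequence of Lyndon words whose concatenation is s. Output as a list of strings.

emit factor 1: 'adebd' (i=0, period=5)
emit factor 2: 'a' (i=5, period=1)

["adebd", "a"]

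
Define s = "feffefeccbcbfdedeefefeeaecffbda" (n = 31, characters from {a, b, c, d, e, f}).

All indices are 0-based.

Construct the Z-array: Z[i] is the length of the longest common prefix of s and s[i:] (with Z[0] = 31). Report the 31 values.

Z[0]=31
i=1: fresh scan; Z[1]=0
i=2: fresh scan; Z[2]=1 grow→box=[2,3)
i=3: fresh scan; Z[3]=3 grow→box=[3,6)
i=4: min(r-i=2, Z[1]=0)=0; Z[4]=0
i=5: min(r-i=1, Z[2]=1)=1; Z[5]=2 grow→box=[5,7)
i=6: min(r-i=1, Z[1]=0)=0; Z[6]=0
i=7: fresh scan; Z[7]=0
i=8: fresh scan; Z[8]=0
i=9: fresh scan; Z[9]=0
i=10: fresh scan; Z[10]=0
i=11: fresh scan; Z[11]=0
i=12: fresh scan; Z[12]=1 grow→box=[12,13)
i=13: fresh scan; Z[13]=0
i=14: fresh scan; Z[14]=0
i=15: fresh scan; Z[15]=0
i=16: fresh scan; Z[16]=0
i=17: fresh scan; Z[17]=0
i=18: fresh scan; Z[18]=3 grow→box=[18,21)
i=19: min(r-i=2, Z[1]=0)=0; Z[19]=0
i=20: min(r-i=1, Z[2]=1)=1; Z[20]=2 grow→box=[20,22)
i=21: min(r-i=1, Z[1]=0)=0; Z[21]=0
i=22: fresh scan; Z[22]=0
i=23: fresh scan; Z[23]=0
i=24: fresh scan; Z[24]=0
i=25: fresh scan; Z[25]=0
i=26: fresh scan; Z[26]=1 grow→box=[26,27)
i=27: fresh scan; Z[27]=1 grow→box=[27,28)
i=28: fresh scan; Z[28]=0
i=29: fresh scan; Z[29]=0
i=30: fresh scan; Z[30]=0

[31, 0, 1, 3, 0, 2, 0, 0, 0, 0, 0, 0, 1, 0, 0, 0, 0, 0, 3, 0, 2, 0, 0, 0, 0, 0, 1, 1, 0, 0, 0]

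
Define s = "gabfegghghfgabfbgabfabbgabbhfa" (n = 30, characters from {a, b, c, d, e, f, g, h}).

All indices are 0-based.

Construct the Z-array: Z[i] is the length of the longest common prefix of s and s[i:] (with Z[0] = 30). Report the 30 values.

Z[0]=30
i=1: i≥r, start 0; Z[1]=0
i=2: i≥r, start 0; Z[2]=0
i=3: i≥r, start 0; Z[3]=0
i=4: i≥r, start 0; Z[4]=0
i=5: i≥r, start 0; Z[5]=1 scan→box=[5,6)
i=6: i≥r, start 0; Z[6]=1 scan→box=[6,7)
i=7: i≥r, start 0; Z[7]=0
i=8: i≥r, start 0; Z[8]=1 scan→box=[8,9)
i=9: i≥r, start 0; Z[9]=0
i=10: i≥r, start 0; Z[10]=0
i=11: i≥r, start 0; Z[11]=4 scan→box=[11,15)
i=12: min(r-i=3, Z[1]=0)=0; Z[12]=0
i=13: min(r-i=2, Z[2]=0)=0; Z[13]=0
i=14: min(r-i=1, Z[3]=0)=0; Z[14]=0
i=15: i≥r, start 0; Z[15]=0
i=16: i≥r, start 0; Z[16]=4 scan→box=[16,20)
i=17: min(r-i=3, Z[1]=0)=0; Z[17]=0
i=18: min(r-i=2, Z[2]=0)=0; Z[18]=0
i=19: min(r-i=1, Z[3]=0)=0; Z[19]=0
i=20: i≥r, start 0; Z[20]=0
i=21: i≥r, start 0; Z[21]=0
i=22: i≥r, start 0; Z[22]=0
i=23: i≥r, start 0; Z[23]=3 scan→box=[23,26)
i=24: min(r-i=2, Z[1]=0)=0; Z[24]=0
i=25: min(r-i=1, Z[2]=0)=0; Z[25]=0
i=26: i≥r, start 0; Z[26]=0
i=27: i≥r, start 0; Z[27]=0
i=28: i≥r, start 0; Z[28]=0
i=29: i≥r, start 0; Z[29]=0

[30, 0, 0, 0, 0, 1, 1, 0, 1, 0, 0, 4, 0, 0, 0, 0, 4, 0, 0, 0, 0, 0, 0, 3, 0, 0, 0, 0, 0, 0]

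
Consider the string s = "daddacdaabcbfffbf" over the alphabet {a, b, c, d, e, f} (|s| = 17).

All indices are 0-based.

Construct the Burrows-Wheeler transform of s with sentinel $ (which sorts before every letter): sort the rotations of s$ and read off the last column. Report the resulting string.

fdaddafcbacd$abffb

rank  rotation            last
    0  $daddacdaabcbfffbf  f
    1  aabcbfffbf$daddacd  d
    2  abcbfffbf$daddacda  a
    3  acdaabcbfffbf$dadd  d
    4  addacdaabcbfffbf$d  d
    5  bcbfffbf$daddacdaa  a
    6  bf$daddacdaabcbfff  f
    7  bfffbf$daddacdaabc  c
    8  cbfffbf$daddacdaab  b
    9  cdaabcbfffbf$dadda  a
   10  daabcbfffbf$daddac  c
   11  dacdaabcbfffbf$dad  d
   12  daddacdaabcbfffbf$  $
   13  ddacdaabcbfffbf$da  a
   14  f$daddacdaabcbfffb  b
   15  fbf$daddacdaabcbff  f
   16  ffbf$daddacdaabcbf  f
   17  fffbf$daddacdaabcb  b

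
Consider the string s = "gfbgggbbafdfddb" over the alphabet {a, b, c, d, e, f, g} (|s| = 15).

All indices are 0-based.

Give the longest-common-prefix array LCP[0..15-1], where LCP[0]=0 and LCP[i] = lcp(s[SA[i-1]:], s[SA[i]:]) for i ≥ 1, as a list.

sorted suffixes:
  #0 SA[0]=8  'afdfddb'
  #1 SA[1]=14  'b'
  #2 SA[2]=7  'bafdfddb'
  #3 SA[3]=6  'bbafdfddb'
  #4 SA[4]=2  'bgggbbafdfddb'
  #5 SA[5]=13  'db'
  #6 SA[6]=12  'ddb'
  #7 SA[7]=10  'dfddb'
  #8 SA[8]=1  'fbgggbbafdfddb'
  #9 SA[9]=11  'fddb'
  #10 SA[10]=9  'fdfddb'
  #11 SA[11]=5  'gbbafdfddb'
  #12 SA[12]=0  'gfbgggbbafdfddb'
  #13 SA[13]=4  'ggbbafdfddb'
  #14 SA[14]=3  'gggbbafdfddb'

SA = [8, 14, 7, 6, 2, 13, 12, 10, 1, 11, 9, 5, 0, 4, 3]
i: (SA[i-1],SA[i]) lcp shared
  1: (8,14) 0 ''
  2: (14,7) 1 'b'
  3: (7,6) 1 'b'
  4: (6,2) 1 'b'
  5: (2,13) 0 ''
  6: (13,12) 1 'd'
  7: (12,10) 1 'd'
  8: (10,1) 0 ''
  9: (1,11) 1 'f'
  10: (11,9) 2 'fd'
  11: (9,5) 0 ''
  12: (5,0) 1 'g'
  13: (0,4) 1 'g'
  14: (4,3) 2 'gg'

[0, 0, 1, 1, 1, 0, 1, 1, 0, 1, 2, 0, 1, 1, 2]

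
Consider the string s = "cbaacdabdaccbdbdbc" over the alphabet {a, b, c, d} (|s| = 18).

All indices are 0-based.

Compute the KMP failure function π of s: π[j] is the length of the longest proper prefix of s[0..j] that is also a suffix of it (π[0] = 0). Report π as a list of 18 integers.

[0, 0, 0, 0, 1, 0, 0, 0, 0, 0, 1, 1, 2, 0, 0, 0, 0, 1]

π[0] = 0
j=1 s[j]='b': π[1]=0 (border '')
j=2 s[j]='a': π[2]=0 (border '')
j=3 s[j]='a': π[3]=0 (border '')
j=4 s[j]='c': π[4]=1 (border 'c')
j=5 s[j]='d': k: 1→0; π[5]=0 (border '')
j=6 s[j]='a': π[6]=0 (border '')
j=7 s[j]='b': π[7]=0 (border '')
j=8 s[j]='d': π[8]=0 (border '')
j=9 s[j]='a': π[9]=0 (border '')
j=10 s[j]='c': π[10]=1 (border 'c')
j=11 s[j]='c': k: 1→0; π[11]=1 (border 'c')
j=12 s[j]='b': π[12]=2 (border 'cb')
j=13 s[j]='d': k: 2→0; π[13]=0 (border '')
j=14 s[j]='b': π[14]=0 (border '')
j=15 s[j]='d': π[15]=0 (border '')
j=16 s[j]='b': π[16]=0 (border '')
j=17 s[j]='c': π[17]=1 (border 'c')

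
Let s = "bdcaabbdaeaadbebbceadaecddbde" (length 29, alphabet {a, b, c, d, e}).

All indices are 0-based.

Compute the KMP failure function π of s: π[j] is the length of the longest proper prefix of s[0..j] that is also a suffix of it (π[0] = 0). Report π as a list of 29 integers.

[0, 0, 0, 0, 0, 1, 1, 2, 0, 0, 0, 0, 0, 1, 0, 1, 1, 0, 0, 0, 0, 0, 0, 0, 0, 0, 1, 2, 0]

π[0] = 0
j=1 s[j]='d': π[1]=0 (border '')
j=2 s[j]='c': π[2]=0 (border '')
j=3 s[j]='a': π[3]=0 (border '')
j=4 s[j]='a': π[4]=0 (border '')
j=5 s[j]='b': π[5]=1 (border 'b')
j=6 s[j]='b': k: 1→0; π[6]=1 (border 'b')
j=7 s[j]='d': π[7]=2 (border 'bd')
j=8 s[j]='a': k: 2→0; π[8]=0 (border '')
j=9 s[j]='e': π[9]=0 (border '')
j=10 s[j]='a': π[10]=0 (border '')
j=11 s[j]='a': π[11]=0 (border '')
j=12 s[j]='d': π[12]=0 (border '')
j=13 s[j]='b': π[13]=1 (border 'b')
j=14 s[j]='e': k: 1→0; π[14]=0 (border '')
j=15 s[j]='b': π[15]=1 (border 'b')
j=16 s[j]='b': k: 1→0; π[16]=1 (border 'b')
j=17 s[j]='c': k: 1→0; π[17]=0 (border '')
j=18 s[j]='e': π[18]=0 (border '')
j=19 s[j]='a': π[19]=0 (border '')
j=20 s[j]='d': π[20]=0 (border '')
j=21 s[j]='a': π[21]=0 (border '')
j=22 s[j]='e': π[22]=0 (border '')
j=23 s[j]='c': π[23]=0 (border '')
j=24 s[j]='d': π[24]=0 (border '')
j=25 s[j]='d': π[25]=0 (border '')
j=26 s[j]='b': π[26]=1 (border 'b')
j=27 s[j]='d': π[27]=2 (border 'bd')
j=28 s[j]='e': k: 2→0; π[28]=0 (border '')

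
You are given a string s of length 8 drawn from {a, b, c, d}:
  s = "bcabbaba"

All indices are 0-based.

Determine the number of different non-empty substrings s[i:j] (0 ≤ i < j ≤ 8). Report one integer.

rank→(start, suffix):
  0 → (7, 'a')
  1 → (5, 'aba')
  2 → (2, 'abbaba')
  3 → (6, 'ba')
  4 → (4, 'baba')
  5 → (3, 'bbaba')
  6 → (0, 'bcabbaba')
  7 → (1, 'cabbaba')

SA = [7, 5, 2, 6, 4, 3, 0, 1]
i: (SA[i-1],SA[i]) lcp shared
  1: (7,5) 1 'a'
  2: (5,2) 2 'ab'
  3: (2,6) 0 ''
  4: (6,4) 2 'ba'
  5: (4,3) 1 'b'
  6: (3,0) 1 'b'
  7: (0,1) 0 ''

n(n+1)/2 = 8·9/2 = 36
Σ LCP = 0 + 1 + 2 + 0 + 2 + 1 + 1 + 0 = 7
distinct = 36 − 7 = 29

29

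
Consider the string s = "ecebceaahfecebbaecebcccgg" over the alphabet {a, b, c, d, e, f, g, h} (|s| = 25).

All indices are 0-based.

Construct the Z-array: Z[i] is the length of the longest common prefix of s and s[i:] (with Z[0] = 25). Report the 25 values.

[25, 0, 1, 0, 0, 1, 0, 0, 0, 0, 4, 0, 1, 0, 0, 0, 5, 0, 1, 0, 0, 0, 0, 0, 0]

Z[0]=25
i=1: outside box; Z[1]=0
i=2: outside box; Z[2]=1 scan→box=[2,3)
i=3: outside box; Z[3]=0
i=4: outside box; Z[4]=0
i=5: outside box; Z[5]=1 scan→box=[5,6)
i=6: outside box; Z[6]=0
i=7: outside box; Z[7]=0
i=8: outside box; Z[8]=0
i=9: outside box; Z[9]=0
i=10: outside box; Z[10]=4 scan→box=[10,14)
i=11: min(r-i=3, Z[1]=0)=0; Z[11]=0
i=12: min(r-i=2, Z[2]=1)=1; Z[12]=1
i=13: min(r-i=1, Z[3]=0)=0; Z[13]=0
i=14: outside box; Z[14]=0
i=15: outside box; Z[15]=0
i=16: outside box; Z[16]=5 scan→box=[16,21)
i=17: min(r-i=4, Z[1]=0)=0; Z[17]=0
i=18: min(r-i=3, Z[2]=1)=1; Z[18]=1
i=19: min(r-i=2, Z[3]=0)=0; Z[19]=0
i=20: min(r-i=1, Z[4]=0)=0; Z[20]=0
i=21: outside box; Z[21]=0
i=22: outside box; Z[22]=0
i=23: outside box; Z[23]=0
i=24: outside box; Z[24]=0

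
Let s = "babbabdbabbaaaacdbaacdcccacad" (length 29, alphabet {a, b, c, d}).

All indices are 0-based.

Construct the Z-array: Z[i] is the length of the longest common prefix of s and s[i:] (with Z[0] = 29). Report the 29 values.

[29, 0, 1, 3, 0, 1, 0, 5, 0, 1, 2, 0, 0, 0, 0, 0, 0, 2, 0, 0, 0, 0, 0, 0, 0, 0, 0, 0, 0]

Z[0]=29
i=1: i≥r, start 0; Z[1]=0
i=2: i≥r, start 0; Z[2]=1 scan→box=[2,3)
i=3: i≥r, start 0; Z[3]=3 scan→box=[3,6)
i=4: min(r-i=2, Z[1]=0)=0; Z[4]=0
i=5: min(r-i=1, Z[2]=1)=1; Z[5]=1
i=6: i≥r, start 0; Z[6]=0
i=7: i≥r, start 0; Z[7]=5 scan→box=[7,12)
i=8: min(r-i=4, Z[1]=0)=0; Z[8]=0
i=9: min(r-i=3, Z[2]=1)=1; Z[9]=1
i=10: min(r-i=2, Z[3]=3)=2; Z[10]=2
i=11: min(r-i=1, Z[4]=0)=0; Z[11]=0
i=12: i≥r, start 0; Z[12]=0
i=13: i≥r, start 0; Z[13]=0
i=14: i≥r, start 0; Z[14]=0
i=15: i≥r, start 0; Z[15]=0
i=16: i≥r, start 0; Z[16]=0
i=17: i≥r, start 0; Z[17]=2 scan→box=[17,19)
i=18: min(r-i=1, Z[1]=0)=0; Z[18]=0
i=19: i≥r, start 0; Z[19]=0
i=20: i≥r, start 0; Z[20]=0
i=21: i≥r, start 0; Z[21]=0
i=22: i≥r, start 0; Z[22]=0
i=23: i≥r, start 0; Z[23]=0
i=24: i≥r, start 0; Z[24]=0
i=25: i≥r, start 0; Z[25]=0
i=26: i≥r, start 0; Z[26]=0
i=27: i≥r, start 0; Z[27]=0
i=28: i≥r, start 0; Z[28]=0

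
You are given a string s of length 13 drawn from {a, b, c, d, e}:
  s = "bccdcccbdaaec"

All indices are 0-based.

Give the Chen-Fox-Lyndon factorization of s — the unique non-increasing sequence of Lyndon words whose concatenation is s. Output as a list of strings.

["bccdcccbd", "aaec"]

emit factor 1: 'bccdcccbd' (i=0, period=9)
emit factor 2: 'aaec' (i=9, period=4)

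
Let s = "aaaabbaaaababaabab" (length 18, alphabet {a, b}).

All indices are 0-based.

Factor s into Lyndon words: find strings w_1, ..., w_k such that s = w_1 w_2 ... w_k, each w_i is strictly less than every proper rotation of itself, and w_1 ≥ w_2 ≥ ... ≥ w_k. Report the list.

emit factor 1: 'aaaabb' (i=0, period=6)
emit factor 2: 'aaaababaabab' (i=6, period=12)

["aaaabb", "aaaababaabab"]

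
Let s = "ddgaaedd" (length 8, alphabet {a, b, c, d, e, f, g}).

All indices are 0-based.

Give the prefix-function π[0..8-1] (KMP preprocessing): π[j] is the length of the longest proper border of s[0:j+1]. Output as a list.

[0, 1, 0, 0, 0, 0, 1, 2]

π[0] = 0
j=1 s[j]='d': π[1]=1 (border 'd')
j=2 s[j]='g': k: 1→0; π[2]=0 (border '')
j=3 s[j]='a': π[3]=0 (border '')
j=4 s[j]='a': π[4]=0 (border '')
j=5 s[j]='e': π[5]=0 (border '')
j=6 s[j]='d': π[6]=1 (border 'd')
j=7 s[j]='d': π[7]=2 (border 'dd')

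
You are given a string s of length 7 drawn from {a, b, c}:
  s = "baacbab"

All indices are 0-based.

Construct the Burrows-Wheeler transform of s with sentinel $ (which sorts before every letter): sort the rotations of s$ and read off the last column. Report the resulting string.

rank  rotation  last
    0  $baacbab  b
    1  aacbab$b  b
    2  ab$baacb  b
    3  acbab$ba  a
    4  b$baacba  a
    5  baacbab$  $
    6  bab$baac  c
    7  cbab$baa  a

bbbaa$ca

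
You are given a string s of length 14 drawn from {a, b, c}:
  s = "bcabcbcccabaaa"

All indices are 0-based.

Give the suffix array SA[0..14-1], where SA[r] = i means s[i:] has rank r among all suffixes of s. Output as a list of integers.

rank | idx | suffix
   0 |  13 | a
   1 |  12 | aa
   2 |  11 | aaa
   3 |   9 | abaaa
   4 |   2 | abcbcccabaaa
   5 |  10 | baaa
   6 |   0 | bcabcbcccabaaa
   7 |   3 | bcbcccabaaa
   8 |   5 | bcccabaaa
   9 |   8 | cabaaa
  10 |   1 | cabcbcccabaaa
  11 |   4 | cbcccabaaa
  12 |   7 | ccabaaa
  13 |   6 | cccabaaa

[13, 12, 11, 9, 2, 10, 0, 3, 5, 8, 1, 4, 7, 6]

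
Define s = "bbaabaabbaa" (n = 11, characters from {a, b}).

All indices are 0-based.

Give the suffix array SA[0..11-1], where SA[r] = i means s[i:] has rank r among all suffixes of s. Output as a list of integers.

[10, 9, 2, 5, 3, 6, 8, 1, 4, 7, 0]

rank→(start, suffix):
  0 → (10, 'a')
  1 → (9, 'aa')
  2 → (2, 'aabaabbaa')
  3 → (5, 'aabbaa')
  4 → (3, 'abaabbaa')
  5 → (6, 'abbaa')
  6 → (8, 'baa')
  7 → (1, 'baabaabbaa')
  8 → (4, 'baabbaa')
  9 → (7, 'bbaa')
  10 → (0, 'bbaabaabbaa')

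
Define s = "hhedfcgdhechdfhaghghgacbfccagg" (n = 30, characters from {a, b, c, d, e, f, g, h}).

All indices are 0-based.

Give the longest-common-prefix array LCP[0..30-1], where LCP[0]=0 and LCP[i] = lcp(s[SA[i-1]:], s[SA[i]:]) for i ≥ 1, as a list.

[0, 1, 2, 0, 0, 1, 1, 1, 1, 0, 2, 1, 0, 1, 0, 2, 1, 0, 1, 1, 1, 1, 3, 0, 1, 1, 2, 1, 2, 1]

rank | idx | suffix
   0 |  21 | acbfccagg
   1 |  27 | agg
   2 |  15 | aghghgacbfccagg
   3 |  23 | bfccagg
   4 |  26 | cagg
   5 |  22 | cbfccagg
   6 |  25 | ccagg
   7 |   5 | cgdhechdfhaghghgacbfccagg
   8 |  10 | chdfhaghghgacbfccagg
   9 |   3 | dfcgdhechdfhaghghgacbfccagg
  10 |  12 | dfhaghghgacbfccagg
  11 |   7 | dhechdfhaghghgacbfccagg
  12 |   9 | echdfhaghghgacbfccagg
  13 |   2 | edfcgdhechdfhaghghgacbfccagg
  14 |  24 | fccagg
  15 |   4 | fcgdhechdfhaghghgacbfccagg
  16 |  13 | fhaghghgacbfccagg
  17 |  29 | g
  18 |  20 | gacbfccagg
  19 |   6 | gdhechdfhaghghgacbfccagg
  20 |  28 | gg
  21 |  18 | ghgacbfccagg
  22 |  16 | ghghgacbfccagg
  23 |  14 | haghghgacbfccagg
  24 |  11 | hdfhaghghgacbfccagg
  25 |   8 | hechdfhaghghgacbfccagg
  26 |   1 | hedfcgdhechdfhaghghgacbfccagg
  27 |  19 | hgacbfccagg
  28 |  17 | hghgacbfccagg
  29 |   0 | hhedfcgdhechdfhaghghgacbfccagg

SA = [21, 27, 15, 23, 26, 22, 25, 5, 10, 3, 12, 7, 9, 2, 24, 4, 13, 29, 20, 6, 28, 18, 16, 14, 11, 8, 1, 19, 17, 0]
rank  pair      lcp
   1  s[21:],s[27:]  1  'a'
   2  s[27:],s[15:]  2  'ag'
   3  s[15:],s[23:]  0  ''
   4  s[23:],s[26:]  0  ''
   5  s[26:],s[22:]  1  'c'
   6  s[22:],s[25:]  1  'c'
   7  s[25:],s[5:]  1  'c'
   8  s[5:],s[10:]  1  'c'
   9  s[10:],s[3:]  0  ''
  10  s[3:],s[12:]  2  'df'
  11  s[12:],s[7:]  1  'd'
  12  s[7:],s[9:]  0  ''
  13  s[9:],s[2:]  1  'e'
  14  s[2:],s[24:]  0  ''
  15  s[24:],s[4:]  2  'fc'
  16  s[4:],s[13:]  1  'f'
  17  s[13:],s[29:]  0  ''
  18  s[29:],s[20:]  1  'g'
  19  s[20:],s[6:]  1  'g'
  20  s[6:],s[28:]  1  'g'
  21  s[28:],s[18:]  1  'g'
  22  s[18:],s[16:]  3  'ghg'
  23  s[16:],s[14:]  0  ''
  24  s[14:],s[11:]  1  'h'
  25  s[11:],s[8:]  1  'h'
  26  s[8:],s[1:]  2  'he'
  27  s[1:],s[19:]  1  'h'
  28  s[19:],s[17:]  2  'hg'
  29  s[17:],s[0:]  1  'h'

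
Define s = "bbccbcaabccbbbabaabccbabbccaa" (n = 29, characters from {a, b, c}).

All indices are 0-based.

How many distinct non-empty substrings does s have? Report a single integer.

rank→(start, suffix):
  0 → (28, 'a')
  1 → (27, 'aa')
  2 → (16, 'aabccbabbccaa')
  3 → (6, 'aabccbbbabaabccbabbccaa')
  4 → (14, 'abaabccbabbccaa')
  5 → (22, 'abbccaa')
  6 → (17, 'abccbabbccaa')
  7 → (7, 'abccbbbabaabccbabbccaa')
  8 → (15, 'baabccbabbccaa')
  9 → (13, 'babaabccbabbccaa')
  10 → (21, 'babbccaa')
  11 → (12, 'bbabaabccbabbccaa')
  12 → (11, 'bbbabaabccbabbccaa')
  13 → (23, 'bbccaa')
  14 → (0, 'bbccbcaabccbbbabaabccbabbccaa')
  15 → (4, 'bcaabccbbbabaabccbabbccaa')
  16 → (24, 'bccaa')
  17 → (18, 'bccbabbccaa')
  18 → (8, 'bccbbbabaabccbabbccaa')
  19 → (1, 'bccbcaabccbbbabaabccbabbccaa')
  20 → (26, 'caa')
  21 → (5, 'caabccbbbabaabccbabbccaa')
  22 → (20, 'cbabbccaa')
  23 → (10, 'cbbbabaabccbabbccaa')
  24 → (3, 'cbcaabccbbbabaabccbabbccaa')
  25 → (25, 'ccaa')
  26 → (19, 'ccbabbccaa')
  27 → (9, 'ccbbbabaabccbabbccaa')
  28 → (2, 'ccbcaabccbbbabaabccbabbccaa')

SA = [28, 27, 16, 6, 14, 22, 17, 7, 15, 13, 21, 12, 11, 23, 0, 4, 24, 18, 8, 1, 26, 5, 20, 10, 3, 25, 19, 9, 2]
[i] adj suffixes → lcp
  [1] 28/27 → 1 ('a')
  [2] 27/16 → 2 ('aa')
  [3] 16/6 → 6 ('aabccb')
  [4] 6/14 → 1 ('a')
  [5] 14/22 → 2 ('ab')
  [6] 22/17 → 2 ('ab')
  [7] 17/7 → 5 ('abccb')
  [8] 7/15 → 0 ('')
  [9] 15/13 → 2 ('ba')
  [10] 13/21 → 3 ('bab')
  [11] 21/12 → 1 ('b')
  [12] 12/11 → 2 ('bb')
  [13] 11/23 → 2 ('bb')
  [14] 23/0 → 4 ('bbcc')
  [15] 0/4 → 1 ('b')
  [16] 4/24 → 2 ('bc')
  [17] 24/18 → 3 ('bcc')
  [18] 18/8 → 4 ('bccb')
  [19] 8/1 → 4 ('bccb')
  [20] 1/26 → 0 ('')
  [21] 26/5 → 3 ('caa')
  [22] 5/20 → 1 ('c')
  [23] 20/10 → 2 ('cb')
  [24] 10/3 → 2 ('cb')
  [25] 3/25 → 1 ('c')
  [26] 25/19 → 2 ('cc')
  [27] 19/9 → 3 ('ccb')
  [28] 9/2 → 3 ('ccb')

n(n+1)/2 = 29·30/2 = 435
Σ LCP = 0 + 1 + 2 + 6 + 1 + 2 + 2 + 5 + 0 + 2 + 3 + 1 + 2 + 2 + 4 + 1 + 2 + 3 + 4 + 4 + 0 + 3 + 1 + 2 + 2 + 1 + 2 + 3 + 3 = 64
distinct = 435 − 64 = 371

371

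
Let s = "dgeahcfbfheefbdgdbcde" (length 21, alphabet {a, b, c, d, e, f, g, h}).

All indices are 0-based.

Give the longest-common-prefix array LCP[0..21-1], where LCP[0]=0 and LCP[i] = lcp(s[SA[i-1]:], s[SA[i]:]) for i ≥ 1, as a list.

rank→(start, suffix):
  0 → (3, 'ahcfbfheefbdgdbcde')
  1 → (17, 'bcde')
  2 → (13, 'bdgdbcde')
  3 → (7, 'bfheefbdgdbcde')
  4 → (18, 'cde')
  5 → (5, 'cfbfheefbdgdbcde')
  6 → (16, 'dbcde')
  7 → (19, 'de')
  8 → (14, 'dgdbcde')
  9 → (0, 'dgeahcfbfheefbdgdbcde')
  10 → (20, 'e')
  11 → (2, 'eahcfbfheefbdgdbcde')
  12 → (10, 'eefbdgdbcde')
  13 → (11, 'efbdgdbcde')
  14 → (12, 'fbdgdbcde')
  15 → (6, 'fbfheefbdgdbcde')
  16 → (8, 'fheefbdgdbcde')
  17 → (15, 'gdbcde')
  18 → (1, 'geahcfbfheefbdgdbcde')
  19 → (4, 'hcfbfheefbdgdbcde')
  20 → (9, 'heefbdgdbcde')

SA = [3, 17, 13, 7, 18, 5, 16, 19, 14, 0, 20, 2, 10, 11, 12, 6, 8, 15, 1, 4, 9]
i: (SA[i-1],SA[i]) lcp shared
  1: (3,17) 0 ''
  2: (17,13) 1 'b'
  3: (13,7) 1 'b'
  4: (7,18) 0 ''
  5: (18,5) 1 'c'
  6: (5,16) 0 ''
  7: (16,19) 1 'd'
  8: (19,14) 1 'd'
  9: (14,0) 2 'dg'
  10: (0,20) 0 ''
  11: (20,2) 1 'e'
  12: (2,10) 1 'e'
  13: (10,11) 1 'e'
  14: (11,12) 0 ''
  15: (12,6) 2 'fb'
  16: (6,8) 1 'f'
  17: (8,15) 0 ''
  18: (15,1) 1 'g'
  19: (1,4) 0 ''
  20: (4,9) 1 'h'

[0, 0, 1, 1, 0, 1, 0, 1, 1, 2, 0, 1, 1, 1, 0, 2, 1, 0, 1, 0, 1]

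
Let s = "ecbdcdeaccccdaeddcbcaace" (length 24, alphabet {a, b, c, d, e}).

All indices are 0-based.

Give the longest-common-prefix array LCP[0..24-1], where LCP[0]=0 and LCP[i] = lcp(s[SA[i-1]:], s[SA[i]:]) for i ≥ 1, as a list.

rank | idx | suffix
   0 |  20 | aace
   1 |   7 | accccdaeddcbcaace
   2 |  21 | ace
   3 |  13 | aeddcbcaace
   4 |  18 | bcaace
   5 |   2 | bdcdeaccccdaeddcbcaace
   6 |  19 | caace
   7 |  17 | cbcaace
   8 |   1 | cbdcdeaccccdaeddcbcaace
   9 |   8 | ccccdaeddcbcaace
  10 |   9 | cccdaeddcbcaace
  11 |  10 | ccdaeddcbcaace
  12 |  11 | cdaeddcbcaace
  13 |   4 | cdeaccccdaeddcbcaace
  14 |  22 | ce
  15 |  12 | daeddcbcaace
  16 |  16 | dcbcaace
  17 |   3 | dcdeaccccdaeddcbcaace
  18 |  15 | ddcbcaace
  19 |   5 | deaccccdaeddcbcaace
  20 |  23 | e
  21 |   6 | eaccccdaeddcbcaace
  22 |   0 | ecbdcdeaccccdaeddcbcaace
  23 |  14 | eddcbcaace

SA = [20, 7, 21, 13, 18, 2, 19, 17, 1, 8, 9, 10, 11, 4, 22, 12, 16, 3, 15, 5, 23, 6, 0, 14]
[i] adj suffixes → lcp
  [1] 20/7 → 1 ('a')
  [2] 7/21 → 2 ('ac')
  [3] 21/13 → 1 ('a')
  [4] 13/18 → 0 ('')
  [5] 18/2 → 1 ('b')
  [6] 2/19 → 0 ('')
  [7] 19/17 → 1 ('c')
  [8] 17/1 → 2 ('cb')
  [9] 1/8 → 1 ('c')
  [10] 8/9 → 3 ('ccc')
  [11] 9/10 → 2 ('cc')
  [12] 10/11 → 1 ('c')
  [13] 11/4 → 2 ('cd')
  [14] 4/22 → 1 ('c')
  [15] 22/12 → 0 ('')
  [16] 12/16 → 1 ('d')
  [17] 16/3 → 2 ('dc')
  [18] 3/15 → 1 ('d')
  [19] 15/5 → 1 ('d')
  [20] 5/23 → 0 ('')
  [21] 23/6 → 1 ('e')
  [22] 6/0 → 1 ('e')
  [23] 0/14 → 1 ('e')

[0, 1, 2, 1, 0, 1, 0, 1, 2, 1, 3, 2, 1, 2, 1, 0, 1, 2, 1, 1, 0, 1, 1, 1]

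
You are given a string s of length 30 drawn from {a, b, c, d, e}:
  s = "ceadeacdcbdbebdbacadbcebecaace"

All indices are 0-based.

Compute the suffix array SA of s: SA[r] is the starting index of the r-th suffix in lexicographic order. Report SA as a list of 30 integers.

[26, 16, 5, 27, 18, 2, 15, 20, 13, 9, 11, 23, 25, 17, 8, 6, 28, 0, 21, 14, 19, 10, 7, 3, 29, 4, 1, 12, 22, 24]

rank | idx | suffix
   0 |  26 | aace
   1 |  16 | acadbcebecaace
   2 |   5 | acdcbdbebdbacadbcebecaace
   3 |  27 | ace
   4 |  18 | adbcebecaace
   5 |   2 | adeacdcbdbebdbacadbcebecaace
   6 |  15 | bacadbcebecaace
   7 |  20 | bcebecaace
   8 |  13 | bdbacadbcebecaace
   9 |   9 | bdbebdbacadbcebecaace
  10 |  11 | bebdbacadbcebecaace
  11 |  23 | becaace
  12 |  25 | caace
  13 |  17 | cadbcebecaace
  14 |   8 | cbdbebdbacadbcebecaace
  15 |   6 | cdcbdbebdbacadbcebecaace
  16 |  28 | ce
  17 |   0 | ceadeacdcbdbebdbacadbcebecaace
  18 |  21 | cebecaace
  19 |  14 | dbacadbcebecaace
  20 |  19 | dbcebecaace
  21 |  10 | dbebdbacadbcebecaace
  22 |   7 | dcbdbebdbacadbcebecaace
  23 |   3 | deacdcbdbebdbacadbcebecaace
  24 |  29 | e
  25 |   4 | eacdcbdbebdbacadbcebecaace
  26 |   1 | eadeacdcbdbebdbacadbcebecaace
  27 |  12 | ebdbacadbcebecaace
  28 |  22 | ebecaace
  29 |  24 | ecaace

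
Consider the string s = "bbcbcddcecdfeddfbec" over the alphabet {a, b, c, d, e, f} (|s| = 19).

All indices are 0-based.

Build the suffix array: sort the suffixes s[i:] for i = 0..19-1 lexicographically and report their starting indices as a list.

rank→(start, suffix):
  0 → (0, 'bbcbcddcecdfeddfbec')
  1 → (1, 'bcbcddcecdfeddfbec')
  2 → (3, 'bcddcecdfeddfbec')
  3 → (16, 'bec')
  4 → (18, 'c')
  5 → (2, 'cbcddcecdfeddfbec')
  6 → (4, 'cddcecdfeddfbec')
  7 → (9, 'cdfeddfbec')
  8 → (7, 'cecdfeddfbec')
  9 → (6, 'dcecdfeddfbec')
  10 → (5, 'ddcecdfeddfbec')
  11 → (13, 'ddfbec')
  12 → (14, 'dfbec')
  13 → (10, 'dfeddfbec')
  14 → (17, 'ec')
  15 → (8, 'ecdfeddfbec')
  16 → (12, 'eddfbec')
  17 → (15, 'fbec')
  18 → (11, 'feddfbec')

[0, 1, 3, 16, 18, 2, 4, 9, 7, 6, 5, 13, 14, 10, 17, 8, 12, 15, 11]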